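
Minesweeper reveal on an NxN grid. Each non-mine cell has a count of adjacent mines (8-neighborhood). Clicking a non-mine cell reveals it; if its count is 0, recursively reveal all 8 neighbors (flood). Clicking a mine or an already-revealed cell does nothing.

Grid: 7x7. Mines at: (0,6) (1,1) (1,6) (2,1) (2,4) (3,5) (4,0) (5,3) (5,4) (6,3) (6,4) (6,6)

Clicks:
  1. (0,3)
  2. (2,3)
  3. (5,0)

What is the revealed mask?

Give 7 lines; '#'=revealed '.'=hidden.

Answer: ..####.
..####.
...#...
.......
.......
#......
.......

Derivation:
Click 1 (0,3) count=0: revealed 8 new [(0,2) (0,3) (0,4) (0,5) (1,2) (1,3) (1,4) (1,5)] -> total=8
Click 2 (2,3) count=1: revealed 1 new [(2,3)] -> total=9
Click 3 (5,0) count=1: revealed 1 new [(5,0)] -> total=10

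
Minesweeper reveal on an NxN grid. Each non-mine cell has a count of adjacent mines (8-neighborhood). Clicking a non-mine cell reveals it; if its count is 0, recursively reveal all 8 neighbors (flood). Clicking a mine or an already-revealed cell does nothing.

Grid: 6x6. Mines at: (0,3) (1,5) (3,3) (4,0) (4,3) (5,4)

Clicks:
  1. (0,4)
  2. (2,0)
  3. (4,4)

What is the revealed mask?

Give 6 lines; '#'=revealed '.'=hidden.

Answer: ###.#.
###...
###...
###...
....#.
......

Derivation:
Click 1 (0,4) count=2: revealed 1 new [(0,4)] -> total=1
Click 2 (2,0) count=0: revealed 12 new [(0,0) (0,1) (0,2) (1,0) (1,1) (1,2) (2,0) (2,1) (2,2) (3,0) (3,1) (3,2)] -> total=13
Click 3 (4,4) count=3: revealed 1 new [(4,4)] -> total=14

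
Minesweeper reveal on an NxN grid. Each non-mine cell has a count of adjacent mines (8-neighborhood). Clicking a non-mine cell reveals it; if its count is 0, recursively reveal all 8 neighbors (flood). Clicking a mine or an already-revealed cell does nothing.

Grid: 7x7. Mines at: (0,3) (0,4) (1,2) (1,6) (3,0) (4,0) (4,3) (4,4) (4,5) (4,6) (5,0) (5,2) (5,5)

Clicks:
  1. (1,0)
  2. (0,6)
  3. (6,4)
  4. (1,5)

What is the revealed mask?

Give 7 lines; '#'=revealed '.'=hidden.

Answer: ##....#
##...#.
##.....
.......
.......
.......
....#..

Derivation:
Click 1 (1,0) count=0: revealed 6 new [(0,0) (0,1) (1,0) (1,1) (2,0) (2,1)] -> total=6
Click 2 (0,6) count=1: revealed 1 new [(0,6)] -> total=7
Click 3 (6,4) count=1: revealed 1 new [(6,4)] -> total=8
Click 4 (1,5) count=2: revealed 1 new [(1,5)] -> total=9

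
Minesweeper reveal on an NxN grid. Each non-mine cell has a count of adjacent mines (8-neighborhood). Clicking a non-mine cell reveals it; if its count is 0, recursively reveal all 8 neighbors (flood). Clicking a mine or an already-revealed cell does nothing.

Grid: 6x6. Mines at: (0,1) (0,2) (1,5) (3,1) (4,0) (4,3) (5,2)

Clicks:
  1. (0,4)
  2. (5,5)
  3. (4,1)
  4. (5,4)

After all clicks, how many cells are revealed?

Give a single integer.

Click 1 (0,4) count=1: revealed 1 new [(0,4)] -> total=1
Click 2 (5,5) count=0: revealed 8 new [(2,4) (2,5) (3,4) (3,5) (4,4) (4,5) (5,4) (5,5)] -> total=9
Click 3 (4,1) count=3: revealed 1 new [(4,1)] -> total=10
Click 4 (5,4) count=1: revealed 0 new [(none)] -> total=10

Answer: 10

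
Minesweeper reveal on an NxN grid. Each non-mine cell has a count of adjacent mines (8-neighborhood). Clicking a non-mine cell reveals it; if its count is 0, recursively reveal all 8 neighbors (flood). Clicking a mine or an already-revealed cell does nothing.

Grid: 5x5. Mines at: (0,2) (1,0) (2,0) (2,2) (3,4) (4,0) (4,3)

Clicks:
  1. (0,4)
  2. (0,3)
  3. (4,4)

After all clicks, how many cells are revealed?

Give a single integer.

Click 1 (0,4) count=0: revealed 6 new [(0,3) (0,4) (1,3) (1,4) (2,3) (2,4)] -> total=6
Click 2 (0,3) count=1: revealed 0 new [(none)] -> total=6
Click 3 (4,4) count=2: revealed 1 new [(4,4)] -> total=7

Answer: 7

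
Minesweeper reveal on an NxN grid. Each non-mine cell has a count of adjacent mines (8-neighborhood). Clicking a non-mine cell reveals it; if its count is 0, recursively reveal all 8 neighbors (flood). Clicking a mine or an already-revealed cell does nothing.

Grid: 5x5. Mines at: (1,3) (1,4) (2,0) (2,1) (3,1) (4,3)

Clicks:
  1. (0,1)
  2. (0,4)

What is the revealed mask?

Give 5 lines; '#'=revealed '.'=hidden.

Answer: ###.#
###..
.....
.....
.....

Derivation:
Click 1 (0,1) count=0: revealed 6 new [(0,0) (0,1) (0,2) (1,0) (1,1) (1,2)] -> total=6
Click 2 (0,4) count=2: revealed 1 new [(0,4)] -> total=7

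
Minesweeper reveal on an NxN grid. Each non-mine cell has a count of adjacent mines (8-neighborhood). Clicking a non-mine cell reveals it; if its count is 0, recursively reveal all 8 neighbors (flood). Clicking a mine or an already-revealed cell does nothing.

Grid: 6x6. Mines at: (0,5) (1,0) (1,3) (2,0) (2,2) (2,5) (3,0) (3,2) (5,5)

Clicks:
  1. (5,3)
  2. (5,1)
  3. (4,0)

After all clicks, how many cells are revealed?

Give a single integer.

Answer: 10

Derivation:
Click 1 (5,3) count=0: revealed 10 new [(4,0) (4,1) (4,2) (4,3) (4,4) (5,0) (5,1) (5,2) (5,3) (5,4)] -> total=10
Click 2 (5,1) count=0: revealed 0 new [(none)] -> total=10
Click 3 (4,0) count=1: revealed 0 new [(none)] -> total=10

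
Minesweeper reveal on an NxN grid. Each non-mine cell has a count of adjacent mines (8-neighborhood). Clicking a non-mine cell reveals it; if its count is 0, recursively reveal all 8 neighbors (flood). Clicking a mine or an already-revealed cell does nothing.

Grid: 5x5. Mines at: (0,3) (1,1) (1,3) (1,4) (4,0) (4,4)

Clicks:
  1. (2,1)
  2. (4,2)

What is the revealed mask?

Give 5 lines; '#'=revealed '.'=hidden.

Click 1 (2,1) count=1: revealed 1 new [(2,1)] -> total=1
Click 2 (4,2) count=0: revealed 8 new [(2,2) (2,3) (3,1) (3,2) (3,3) (4,1) (4,2) (4,3)] -> total=9

Answer: .....
.....
.###.
.###.
.###.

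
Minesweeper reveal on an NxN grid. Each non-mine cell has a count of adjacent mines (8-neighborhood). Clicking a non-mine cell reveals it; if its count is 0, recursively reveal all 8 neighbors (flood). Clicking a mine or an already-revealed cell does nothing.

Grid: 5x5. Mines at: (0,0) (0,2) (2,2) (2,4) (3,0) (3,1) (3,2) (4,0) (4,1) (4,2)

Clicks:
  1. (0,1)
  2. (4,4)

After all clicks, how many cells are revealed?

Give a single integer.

Click 1 (0,1) count=2: revealed 1 new [(0,1)] -> total=1
Click 2 (4,4) count=0: revealed 4 new [(3,3) (3,4) (4,3) (4,4)] -> total=5

Answer: 5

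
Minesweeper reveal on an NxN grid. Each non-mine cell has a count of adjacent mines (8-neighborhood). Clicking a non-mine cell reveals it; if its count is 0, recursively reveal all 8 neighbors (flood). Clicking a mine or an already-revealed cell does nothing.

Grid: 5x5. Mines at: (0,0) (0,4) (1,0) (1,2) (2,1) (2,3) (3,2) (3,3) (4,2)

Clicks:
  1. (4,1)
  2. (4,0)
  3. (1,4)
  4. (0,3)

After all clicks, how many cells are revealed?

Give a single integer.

Answer: 6

Derivation:
Click 1 (4,1) count=2: revealed 1 new [(4,1)] -> total=1
Click 2 (4,0) count=0: revealed 3 new [(3,0) (3,1) (4,0)] -> total=4
Click 3 (1,4) count=2: revealed 1 new [(1,4)] -> total=5
Click 4 (0,3) count=2: revealed 1 new [(0,3)] -> total=6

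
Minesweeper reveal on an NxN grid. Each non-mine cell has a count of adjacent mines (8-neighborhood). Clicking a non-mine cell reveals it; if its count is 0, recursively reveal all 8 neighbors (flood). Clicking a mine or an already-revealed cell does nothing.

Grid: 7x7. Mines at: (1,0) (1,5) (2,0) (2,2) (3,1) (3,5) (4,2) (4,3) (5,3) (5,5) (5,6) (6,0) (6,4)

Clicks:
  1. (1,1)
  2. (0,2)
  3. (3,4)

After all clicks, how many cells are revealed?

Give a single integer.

Click 1 (1,1) count=3: revealed 1 new [(1,1)] -> total=1
Click 2 (0,2) count=0: revealed 7 new [(0,1) (0,2) (0,3) (0,4) (1,2) (1,3) (1,4)] -> total=8
Click 3 (3,4) count=2: revealed 1 new [(3,4)] -> total=9

Answer: 9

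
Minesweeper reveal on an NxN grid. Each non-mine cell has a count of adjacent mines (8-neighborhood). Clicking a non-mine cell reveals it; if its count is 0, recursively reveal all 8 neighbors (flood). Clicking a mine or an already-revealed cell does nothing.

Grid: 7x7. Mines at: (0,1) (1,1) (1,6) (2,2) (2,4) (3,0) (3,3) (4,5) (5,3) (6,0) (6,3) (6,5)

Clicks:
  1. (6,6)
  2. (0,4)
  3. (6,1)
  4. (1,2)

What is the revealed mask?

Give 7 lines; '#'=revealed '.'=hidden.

Click 1 (6,6) count=1: revealed 1 new [(6,6)] -> total=1
Click 2 (0,4) count=0: revealed 8 new [(0,2) (0,3) (0,4) (0,5) (1,2) (1,3) (1,4) (1,5)] -> total=9
Click 3 (6,1) count=1: revealed 1 new [(6,1)] -> total=10
Click 4 (1,2) count=3: revealed 0 new [(none)] -> total=10

Answer: ..####.
..####.
.......
.......
.......
.......
.#....#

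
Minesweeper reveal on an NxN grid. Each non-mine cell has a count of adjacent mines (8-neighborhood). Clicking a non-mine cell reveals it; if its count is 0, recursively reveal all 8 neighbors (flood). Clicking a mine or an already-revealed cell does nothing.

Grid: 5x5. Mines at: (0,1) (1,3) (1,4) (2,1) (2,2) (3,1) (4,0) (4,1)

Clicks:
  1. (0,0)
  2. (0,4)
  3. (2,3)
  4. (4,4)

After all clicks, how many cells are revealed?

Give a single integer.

Click 1 (0,0) count=1: revealed 1 new [(0,0)] -> total=1
Click 2 (0,4) count=2: revealed 1 new [(0,4)] -> total=2
Click 3 (2,3) count=3: revealed 1 new [(2,3)] -> total=3
Click 4 (4,4) count=0: revealed 7 new [(2,4) (3,2) (3,3) (3,4) (4,2) (4,3) (4,4)] -> total=10

Answer: 10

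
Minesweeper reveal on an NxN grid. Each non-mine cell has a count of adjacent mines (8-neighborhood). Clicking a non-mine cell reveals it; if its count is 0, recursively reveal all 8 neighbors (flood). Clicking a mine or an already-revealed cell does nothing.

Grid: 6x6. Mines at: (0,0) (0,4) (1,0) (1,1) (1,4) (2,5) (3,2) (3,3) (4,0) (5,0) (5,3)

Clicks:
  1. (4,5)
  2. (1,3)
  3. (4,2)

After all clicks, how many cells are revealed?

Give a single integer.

Click 1 (4,5) count=0: revealed 6 new [(3,4) (3,5) (4,4) (4,5) (5,4) (5,5)] -> total=6
Click 2 (1,3) count=2: revealed 1 new [(1,3)] -> total=7
Click 3 (4,2) count=3: revealed 1 new [(4,2)] -> total=8

Answer: 8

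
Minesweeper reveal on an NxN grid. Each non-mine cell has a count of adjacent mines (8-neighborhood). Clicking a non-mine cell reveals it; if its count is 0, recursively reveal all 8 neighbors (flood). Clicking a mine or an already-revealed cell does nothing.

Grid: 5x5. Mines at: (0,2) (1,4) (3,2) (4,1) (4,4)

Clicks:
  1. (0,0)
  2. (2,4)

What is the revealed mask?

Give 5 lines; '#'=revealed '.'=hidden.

Answer: ##...
##...
##..#
##...
.....

Derivation:
Click 1 (0,0) count=0: revealed 8 new [(0,0) (0,1) (1,0) (1,1) (2,0) (2,1) (3,0) (3,1)] -> total=8
Click 2 (2,4) count=1: revealed 1 new [(2,4)] -> total=9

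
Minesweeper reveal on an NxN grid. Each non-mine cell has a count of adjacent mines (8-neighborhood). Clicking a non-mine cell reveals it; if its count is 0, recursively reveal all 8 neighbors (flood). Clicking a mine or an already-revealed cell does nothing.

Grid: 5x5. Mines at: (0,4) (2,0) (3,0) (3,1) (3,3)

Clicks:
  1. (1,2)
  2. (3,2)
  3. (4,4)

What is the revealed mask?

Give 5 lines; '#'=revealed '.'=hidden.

Answer: ####.
####.
.###.
..#..
....#

Derivation:
Click 1 (1,2) count=0: revealed 11 new [(0,0) (0,1) (0,2) (0,3) (1,0) (1,1) (1,2) (1,3) (2,1) (2,2) (2,3)] -> total=11
Click 2 (3,2) count=2: revealed 1 new [(3,2)] -> total=12
Click 3 (4,4) count=1: revealed 1 new [(4,4)] -> total=13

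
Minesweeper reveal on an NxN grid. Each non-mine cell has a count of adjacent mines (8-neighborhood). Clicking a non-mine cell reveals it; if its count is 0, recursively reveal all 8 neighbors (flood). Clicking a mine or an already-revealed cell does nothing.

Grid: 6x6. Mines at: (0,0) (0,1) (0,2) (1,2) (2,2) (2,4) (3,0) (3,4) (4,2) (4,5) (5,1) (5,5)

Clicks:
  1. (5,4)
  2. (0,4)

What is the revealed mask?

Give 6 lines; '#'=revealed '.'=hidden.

Answer: ...###
...###
......
......
......
....#.

Derivation:
Click 1 (5,4) count=2: revealed 1 new [(5,4)] -> total=1
Click 2 (0,4) count=0: revealed 6 new [(0,3) (0,4) (0,5) (1,3) (1,4) (1,5)] -> total=7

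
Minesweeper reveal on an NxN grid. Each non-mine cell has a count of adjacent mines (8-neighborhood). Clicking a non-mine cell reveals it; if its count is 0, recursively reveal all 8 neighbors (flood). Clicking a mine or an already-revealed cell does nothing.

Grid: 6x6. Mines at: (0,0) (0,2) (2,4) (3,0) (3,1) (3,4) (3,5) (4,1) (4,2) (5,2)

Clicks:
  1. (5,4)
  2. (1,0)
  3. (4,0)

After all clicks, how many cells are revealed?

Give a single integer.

Answer: 8

Derivation:
Click 1 (5,4) count=0: revealed 6 new [(4,3) (4,4) (4,5) (5,3) (5,4) (5,5)] -> total=6
Click 2 (1,0) count=1: revealed 1 new [(1,0)] -> total=7
Click 3 (4,0) count=3: revealed 1 new [(4,0)] -> total=8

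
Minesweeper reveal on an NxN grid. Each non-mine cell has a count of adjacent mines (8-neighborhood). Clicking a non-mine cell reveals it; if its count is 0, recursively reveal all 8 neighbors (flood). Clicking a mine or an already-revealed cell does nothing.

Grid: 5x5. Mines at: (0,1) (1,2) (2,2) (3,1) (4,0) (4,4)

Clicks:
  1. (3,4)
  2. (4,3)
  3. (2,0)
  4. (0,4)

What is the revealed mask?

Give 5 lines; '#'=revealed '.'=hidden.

Click 1 (3,4) count=1: revealed 1 new [(3,4)] -> total=1
Click 2 (4,3) count=1: revealed 1 new [(4,3)] -> total=2
Click 3 (2,0) count=1: revealed 1 new [(2,0)] -> total=3
Click 4 (0,4) count=0: revealed 7 new [(0,3) (0,4) (1,3) (1,4) (2,3) (2,4) (3,3)] -> total=10

Answer: ...##
...##
#..##
...##
...#.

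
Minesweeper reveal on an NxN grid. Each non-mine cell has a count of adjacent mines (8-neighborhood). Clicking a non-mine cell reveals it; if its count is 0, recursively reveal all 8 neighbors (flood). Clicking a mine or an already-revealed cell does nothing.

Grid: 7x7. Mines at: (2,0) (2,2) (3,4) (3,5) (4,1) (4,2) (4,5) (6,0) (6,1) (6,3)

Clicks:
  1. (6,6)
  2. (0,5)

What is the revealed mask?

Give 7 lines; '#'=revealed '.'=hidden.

Answer: #######
#######
...####
.......
.......
....###
....###

Derivation:
Click 1 (6,6) count=0: revealed 6 new [(5,4) (5,5) (5,6) (6,4) (6,5) (6,6)] -> total=6
Click 2 (0,5) count=0: revealed 18 new [(0,0) (0,1) (0,2) (0,3) (0,4) (0,5) (0,6) (1,0) (1,1) (1,2) (1,3) (1,4) (1,5) (1,6) (2,3) (2,4) (2,5) (2,6)] -> total=24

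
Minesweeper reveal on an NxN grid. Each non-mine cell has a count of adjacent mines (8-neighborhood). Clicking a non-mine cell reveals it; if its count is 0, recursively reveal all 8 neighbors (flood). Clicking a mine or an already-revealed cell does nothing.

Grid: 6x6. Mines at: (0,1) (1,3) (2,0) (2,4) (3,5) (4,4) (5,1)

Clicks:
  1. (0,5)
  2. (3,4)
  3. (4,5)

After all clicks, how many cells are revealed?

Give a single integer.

Answer: 6

Derivation:
Click 1 (0,5) count=0: revealed 4 new [(0,4) (0,5) (1,4) (1,5)] -> total=4
Click 2 (3,4) count=3: revealed 1 new [(3,4)] -> total=5
Click 3 (4,5) count=2: revealed 1 new [(4,5)] -> total=6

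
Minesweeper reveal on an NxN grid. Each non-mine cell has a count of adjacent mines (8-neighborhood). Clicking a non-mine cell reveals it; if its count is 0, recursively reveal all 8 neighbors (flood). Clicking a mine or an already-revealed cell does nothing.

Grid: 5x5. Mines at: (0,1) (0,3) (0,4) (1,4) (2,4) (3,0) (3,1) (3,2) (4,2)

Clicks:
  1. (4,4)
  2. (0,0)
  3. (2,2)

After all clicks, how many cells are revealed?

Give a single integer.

Click 1 (4,4) count=0: revealed 4 new [(3,3) (3,4) (4,3) (4,4)] -> total=4
Click 2 (0,0) count=1: revealed 1 new [(0,0)] -> total=5
Click 3 (2,2) count=2: revealed 1 new [(2,2)] -> total=6

Answer: 6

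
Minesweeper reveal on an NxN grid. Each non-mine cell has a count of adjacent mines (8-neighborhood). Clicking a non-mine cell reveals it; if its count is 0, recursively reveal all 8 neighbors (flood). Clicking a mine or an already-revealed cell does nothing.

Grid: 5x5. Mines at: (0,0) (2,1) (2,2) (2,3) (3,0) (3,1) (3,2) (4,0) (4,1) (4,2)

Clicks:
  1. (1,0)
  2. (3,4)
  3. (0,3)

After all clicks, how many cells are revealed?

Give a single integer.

Click 1 (1,0) count=2: revealed 1 new [(1,0)] -> total=1
Click 2 (3,4) count=1: revealed 1 new [(3,4)] -> total=2
Click 3 (0,3) count=0: revealed 8 new [(0,1) (0,2) (0,3) (0,4) (1,1) (1,2) (1,3) (1,4)] -> total=10

Answer: 10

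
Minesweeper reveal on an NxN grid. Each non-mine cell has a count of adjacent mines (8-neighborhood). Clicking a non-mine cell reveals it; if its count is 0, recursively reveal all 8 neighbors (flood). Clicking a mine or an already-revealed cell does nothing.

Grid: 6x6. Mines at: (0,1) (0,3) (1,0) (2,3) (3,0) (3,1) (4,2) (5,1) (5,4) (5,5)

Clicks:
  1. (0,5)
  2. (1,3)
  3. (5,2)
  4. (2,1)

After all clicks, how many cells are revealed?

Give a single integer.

Click 1 (0,5) count=0: revealed 10 new [(0,4) (0,5) (1,4) (1,5) (2,4) (2,5) (3,4) (3,5) (4,4) (4,5)] -> total=10
Click 2 (1,3) count=2: revealed 1 new [(1,3)] -> total=11
Click 3 (5,2) count=2: revealed 1 new [(5,2)] -> total=12
Click 4 (2,1) count=3: revealed 1 new [(2,1)] -> total=13

Answer: 13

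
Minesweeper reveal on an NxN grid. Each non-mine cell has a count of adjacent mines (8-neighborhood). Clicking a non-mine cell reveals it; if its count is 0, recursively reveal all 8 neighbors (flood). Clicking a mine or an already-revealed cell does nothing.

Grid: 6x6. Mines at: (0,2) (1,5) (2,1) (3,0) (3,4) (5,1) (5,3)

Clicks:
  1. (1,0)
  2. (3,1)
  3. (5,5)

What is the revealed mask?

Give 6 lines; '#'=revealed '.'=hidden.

Answer: ......
#.....
......
.#....
....##
....##

Derivation:
Click 1 (1,0) count=1: revealed 1 new [(1,0)] -> total=1
Click 2 (3,1) count=2: revealed 1 new [(3,1)] -> total=2
Click 3 (5,5) count=0: revealed 4 new [(4,4) (4,5) (5,4) (5,5)] -> total=6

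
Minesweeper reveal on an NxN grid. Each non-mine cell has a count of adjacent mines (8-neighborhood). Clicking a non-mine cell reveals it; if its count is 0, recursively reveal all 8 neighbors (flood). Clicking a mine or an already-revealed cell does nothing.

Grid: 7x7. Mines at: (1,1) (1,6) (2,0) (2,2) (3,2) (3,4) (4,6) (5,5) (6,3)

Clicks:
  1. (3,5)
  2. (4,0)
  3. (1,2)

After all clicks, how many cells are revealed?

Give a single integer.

Click 1 (3,5) count=2: revealed 1 new [(3,5)] -> total=1
Click 2 (4,0) count=0: revealed 11 new [(3,0) (3,1) (4,0) (4,1) (4,2) (5,0) (5,1) (5,2) (6,0) (6,1) (6,2)] -> total=12
Click 3 (1,2) count=2: revealed 1 new [(1,2)] -> total=13

Answer: 13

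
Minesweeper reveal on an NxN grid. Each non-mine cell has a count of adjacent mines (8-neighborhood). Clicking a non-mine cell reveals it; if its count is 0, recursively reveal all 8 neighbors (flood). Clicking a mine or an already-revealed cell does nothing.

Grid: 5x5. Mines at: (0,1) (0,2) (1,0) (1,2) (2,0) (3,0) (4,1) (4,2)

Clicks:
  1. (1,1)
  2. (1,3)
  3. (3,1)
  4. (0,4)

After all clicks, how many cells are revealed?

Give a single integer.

Answer: 12

Derivation:
Click 1 (1,1) count=5: revealed 1 new [(1,1)] -> total=1
Click 2 (1,3) count=2: revealed 1 new [(1,3)] -> total=2
Click 3 (3,1) count=4: revealed 1 new [(3,1)] -> total=3
Click 4 (0,4) count=0: revealed 9 new [(0,3) (0,4) (1,4) (2,3) (2,4) (3,3) (3,4) (4,3) (4,4)] -> total=12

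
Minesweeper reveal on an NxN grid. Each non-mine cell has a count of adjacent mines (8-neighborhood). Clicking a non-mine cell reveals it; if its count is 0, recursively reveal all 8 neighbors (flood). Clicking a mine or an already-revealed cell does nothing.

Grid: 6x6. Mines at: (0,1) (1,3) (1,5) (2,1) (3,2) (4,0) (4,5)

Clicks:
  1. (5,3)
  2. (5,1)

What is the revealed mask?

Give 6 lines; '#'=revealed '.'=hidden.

Click 1 (5,3) count=0: revealed 8 new [(4,1) (4,2) (4,3) (4,4) (5,1) (5,2) (5,3) (5,4)] -> total=8
Click 2 (5,1) count=1: revealed 0 new [(none)] -> total=8

Answer: ......
......
......
......
.####.
.####.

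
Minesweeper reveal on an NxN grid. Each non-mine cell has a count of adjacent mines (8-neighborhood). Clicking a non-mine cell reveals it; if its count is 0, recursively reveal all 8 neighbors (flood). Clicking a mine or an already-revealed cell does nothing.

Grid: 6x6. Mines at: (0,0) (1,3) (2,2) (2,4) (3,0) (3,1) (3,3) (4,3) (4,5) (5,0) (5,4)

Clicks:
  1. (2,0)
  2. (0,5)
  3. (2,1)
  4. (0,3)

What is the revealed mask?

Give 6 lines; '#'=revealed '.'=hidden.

Answer: ...###
....##
##....
......
......
......

Derivation:
Click 1 (2,0) count=2: revealed 1 new [(2,0)] -> total=1
Click 2 (0,5) count=0: revealed 4 new [(0,4) (0,5) (1,4) (1,5)] -> total=5
Click 3 (2,1) count=3: revealed 1 new [(2,1)] -> total=6
Click 4 (0,3) count=1: revealed 1 new [(0,3)] -> total=7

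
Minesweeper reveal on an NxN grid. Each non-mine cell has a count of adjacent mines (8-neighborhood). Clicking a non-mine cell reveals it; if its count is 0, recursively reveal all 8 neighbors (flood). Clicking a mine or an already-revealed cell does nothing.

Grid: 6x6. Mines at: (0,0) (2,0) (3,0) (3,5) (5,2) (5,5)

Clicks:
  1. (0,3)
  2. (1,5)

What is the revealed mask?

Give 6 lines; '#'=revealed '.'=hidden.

Click 1 (0,3) count=0: revealed 23 new [(0,1) (0,2) (0,3) (0,4) (0,5) (1,1) (1,2) (1,3) (1,4) (1,5) (2,1) (2,2) (2,3) (2,4) (2,5) (3,1) (3,2) (3,3) (3,4) (4,1) (4,2) (4,3) (4,4)] -> total=23
Click 2 (1,5) count=0: revealed 0 new [(none)] -> total=23

Answer: .#####
.#####
.#####
.####.
.####.
......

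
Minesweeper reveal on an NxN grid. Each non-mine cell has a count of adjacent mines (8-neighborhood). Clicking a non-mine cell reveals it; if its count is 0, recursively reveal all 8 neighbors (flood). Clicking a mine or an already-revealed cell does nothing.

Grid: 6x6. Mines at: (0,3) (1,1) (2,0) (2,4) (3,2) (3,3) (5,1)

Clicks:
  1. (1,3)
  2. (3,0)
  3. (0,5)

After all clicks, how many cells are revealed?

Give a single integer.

Click 1 (1,3) count=2: revealed 1 new [(1,3)] -> total=1
Click 2 (3,0) count=1: revealed 1 new [(3,0)] -> total=2
Click 3 (0,5) count=0: revealed 4 new [(0,4) (0,5) (1,4) (1,5)] -> total=6

Answer: 6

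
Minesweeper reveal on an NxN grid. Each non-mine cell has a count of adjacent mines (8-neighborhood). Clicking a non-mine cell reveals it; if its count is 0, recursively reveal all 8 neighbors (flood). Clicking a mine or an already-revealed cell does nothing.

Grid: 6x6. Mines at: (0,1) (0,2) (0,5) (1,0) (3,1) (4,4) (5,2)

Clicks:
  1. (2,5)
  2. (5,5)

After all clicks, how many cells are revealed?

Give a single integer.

Answer: 13

Derivation:
Click 1 (2,5) count=0: revealed 12 new [(1,2) (1,3) (1,4) (1,5) (2,2) (2,3) (2,4) (2,5) (3,2) (3,3) (3,4) (3,5)] -> total=12
Click 2 (5,5) count=1: revealed 1 new [(5,5)] -> total=13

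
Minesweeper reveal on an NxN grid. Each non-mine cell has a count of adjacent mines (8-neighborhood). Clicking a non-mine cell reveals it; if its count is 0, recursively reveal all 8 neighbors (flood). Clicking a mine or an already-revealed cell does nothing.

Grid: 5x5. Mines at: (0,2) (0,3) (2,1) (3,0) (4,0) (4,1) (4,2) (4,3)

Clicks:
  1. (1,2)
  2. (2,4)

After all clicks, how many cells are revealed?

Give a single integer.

Answer: 9

Derivation:
Click 1 (1,2) count=3: revealed 1 new [(1,2)] -> total=1
Click 2 (2,4) count=0: revealed 8 new [(1,3) (1,4) (2,2) (2,3) (2,4) (3,2) (3,3) (3,4)] -> total=9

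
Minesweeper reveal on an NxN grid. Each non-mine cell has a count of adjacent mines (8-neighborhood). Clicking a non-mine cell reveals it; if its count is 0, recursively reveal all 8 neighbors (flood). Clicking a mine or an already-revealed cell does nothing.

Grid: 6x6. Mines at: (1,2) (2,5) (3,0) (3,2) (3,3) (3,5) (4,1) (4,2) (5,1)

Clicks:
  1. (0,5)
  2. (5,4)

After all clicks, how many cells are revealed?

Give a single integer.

Answer: 12

Derivation:
Click 1 (0,5) count=0: revealed 6 new [(0,3) (0,4) (0,5) (1,3) (1,4) (1,5)] -> total=6
Click 2 (5,4) count=0: revealed 6 new [(4,3) (4,4) (4,5) (5,3) (5,4) (5,5)] -> total=12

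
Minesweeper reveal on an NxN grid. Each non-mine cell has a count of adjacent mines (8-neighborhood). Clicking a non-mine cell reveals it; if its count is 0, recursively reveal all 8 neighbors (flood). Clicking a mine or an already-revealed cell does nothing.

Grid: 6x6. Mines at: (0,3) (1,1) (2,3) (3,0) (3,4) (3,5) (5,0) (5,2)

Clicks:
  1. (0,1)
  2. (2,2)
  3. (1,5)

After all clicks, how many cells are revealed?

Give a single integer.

Answer: 8

Derivation:
Click 1 (0,1) count=1: revealed 1 new [(0,1)] -> total=1
Click 2 (2,2) count=2: revealed 1 new [(2,2)] -> total=2
Click 3 (1,5) count=0: revealed 6 new [(0,4) (0,5) (1,4) (1,5) (2,4) (2,5)] -> total=8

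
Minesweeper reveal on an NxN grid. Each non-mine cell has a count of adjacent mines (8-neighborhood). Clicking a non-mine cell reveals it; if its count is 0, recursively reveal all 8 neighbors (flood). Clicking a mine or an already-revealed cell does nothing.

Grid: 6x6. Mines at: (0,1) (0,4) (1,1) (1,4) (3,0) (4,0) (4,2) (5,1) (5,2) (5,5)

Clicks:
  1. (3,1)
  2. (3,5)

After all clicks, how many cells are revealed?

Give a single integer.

Answer: 10

Derivation:
Click 1 (3,1) count=3: revealed 1 new [(3,1)] -> total=1
Click 2 (3,5) count=0: revealed 9 new [(2,3) (2,4) (2,5) (3,3) (3,4) (3,5) (4,3) (4,4) (4,5)] -> total=10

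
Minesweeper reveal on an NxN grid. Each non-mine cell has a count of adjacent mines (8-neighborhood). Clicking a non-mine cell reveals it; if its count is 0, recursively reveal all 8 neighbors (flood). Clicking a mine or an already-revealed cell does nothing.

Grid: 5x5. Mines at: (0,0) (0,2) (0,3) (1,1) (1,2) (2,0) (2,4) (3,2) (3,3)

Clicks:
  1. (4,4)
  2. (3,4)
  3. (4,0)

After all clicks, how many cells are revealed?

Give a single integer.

Answer: 6

Derivation:
Click 1 (4,4) count=1: revealed 1 new [(4,4)] -> total=1
Click 2 (3,4) count=2: revealed 1 new [(3,4)] -> total=2
Click 3 (4,0) count=0: revealed 4 new [(3,0) (3,1) (4,0) (4,1)] -> total=6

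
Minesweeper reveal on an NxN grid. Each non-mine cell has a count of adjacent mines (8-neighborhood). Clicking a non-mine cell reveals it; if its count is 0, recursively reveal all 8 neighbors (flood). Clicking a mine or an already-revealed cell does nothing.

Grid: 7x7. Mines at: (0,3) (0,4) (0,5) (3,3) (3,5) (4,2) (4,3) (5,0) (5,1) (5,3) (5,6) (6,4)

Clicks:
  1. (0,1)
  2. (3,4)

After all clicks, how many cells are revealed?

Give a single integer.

Click 1 (0,1) count=0: revealed 14 new [(0,0) (0,1) (0,2) (1,0) (1,1) (1,2) (2,0) (2,1) (2,2) (3,0) (3,1) (3,2) (4,0) (4,1)] -> total=14
Click 2 (3,4) count=3: revealed 1 new [(3,4)] -> total=15

Answer: 15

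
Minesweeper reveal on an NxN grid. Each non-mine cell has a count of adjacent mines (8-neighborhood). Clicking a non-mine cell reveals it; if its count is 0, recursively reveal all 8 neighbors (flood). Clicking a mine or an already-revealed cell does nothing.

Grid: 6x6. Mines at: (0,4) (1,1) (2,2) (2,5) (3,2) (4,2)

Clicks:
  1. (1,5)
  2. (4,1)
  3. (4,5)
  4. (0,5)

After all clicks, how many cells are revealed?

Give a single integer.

Click 1 (1,5) count=2: revealed 1 new [(1,5)] -> total=1
Click 2 (4,1) count=2: revealed 1 new [(4,1)] -> total=2
Click 3 (4,5) count=0: revealed 9 new [(3,3) (3,4) (3,5) (4,3) (4,4) (4,5) (5,3) (5,4) (5,5)] -> total=11
Click 4 (0,5) count=1: revealed 1 new [(0,5)] -> total=12

Answer: 12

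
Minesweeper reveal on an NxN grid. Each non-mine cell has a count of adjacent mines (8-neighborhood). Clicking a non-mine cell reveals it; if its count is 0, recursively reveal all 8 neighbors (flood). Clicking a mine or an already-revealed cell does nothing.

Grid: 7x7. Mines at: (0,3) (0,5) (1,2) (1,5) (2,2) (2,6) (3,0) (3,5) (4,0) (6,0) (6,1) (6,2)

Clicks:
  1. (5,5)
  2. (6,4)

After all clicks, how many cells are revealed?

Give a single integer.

Answer: 20

Derivation:
Click 1 (5,5) count=0: revealed 20 new [(3,1) (3,2) (3,3) (3,4) (4,1) (4,2) (4,3) (4,4) (4,5) (4,6) (5,1) (5,2) (5,3) (5,4) (5,5) (5,6) (6,3) (6,4) (6,5) (6,6)] -> total=20
Click 2 (6,4) count=0: revealed 0 new [(none)] -> total=20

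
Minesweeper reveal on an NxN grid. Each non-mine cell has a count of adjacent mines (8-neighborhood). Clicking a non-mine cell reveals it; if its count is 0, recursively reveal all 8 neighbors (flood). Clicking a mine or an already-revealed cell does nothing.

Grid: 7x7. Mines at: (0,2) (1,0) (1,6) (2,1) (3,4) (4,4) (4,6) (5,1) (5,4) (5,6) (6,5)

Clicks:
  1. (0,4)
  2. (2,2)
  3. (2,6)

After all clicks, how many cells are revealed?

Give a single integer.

Click 1 (0,4) count=0: revealed 9 new [(0,3) (0,4) (0,5) (1,3) (1,4) (1,5) (2,3) (2,4) (2,5)] -> total=9
Click 2 (2,2) count=1: revealed 1 new [(2,2)] -> total=10
Click 3 (2,6) count=1: revealed 1 new [(2,6)] -> total=11

Answer: 11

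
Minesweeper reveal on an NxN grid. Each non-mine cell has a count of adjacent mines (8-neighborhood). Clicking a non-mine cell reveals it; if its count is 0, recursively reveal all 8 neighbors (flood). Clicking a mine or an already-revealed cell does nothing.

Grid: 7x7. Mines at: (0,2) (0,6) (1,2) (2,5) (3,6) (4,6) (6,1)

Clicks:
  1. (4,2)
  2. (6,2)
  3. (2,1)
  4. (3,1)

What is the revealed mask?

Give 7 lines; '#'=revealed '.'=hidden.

Answer: ##.....
##.....
#####..
######.
######.
#######
..#####

Derivation:
Click 1 (4,2) count=0: revealed 33 new [(0,0) (0,1) (1,0) (1,1) (2,0) (2,1) (2,2) (2,3) (2,4) (3,0) (3,1) (3,2) (3,3) (3,4) (3,5) (4,0) (4,1) (4,2) (4,3) (4,4) (4,5) (5,0) (5,1) (5,2) (5,3) (5,4) (5,5) (5,6) (6,2) (6,3) (6,4) (6,5) (6,6)] -> total=33
Click 2 (6,2) count=1: revealed 0 new [(none)] -> total=33
Click 3 (2,1) count=1: revealed 0 new [(none)] -> total=33
Click 4 (3,1) count=0: revealed 0 new [(none)] -> total=33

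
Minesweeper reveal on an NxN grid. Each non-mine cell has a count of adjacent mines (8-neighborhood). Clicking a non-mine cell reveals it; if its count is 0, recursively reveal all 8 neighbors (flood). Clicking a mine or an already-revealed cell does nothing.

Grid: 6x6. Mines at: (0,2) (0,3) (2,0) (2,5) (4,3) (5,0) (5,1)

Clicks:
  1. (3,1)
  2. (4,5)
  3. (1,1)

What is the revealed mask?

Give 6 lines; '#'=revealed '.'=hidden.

Answer: ......
.#....
......
.#..##
....##
....##

Derivation:
Click 1 (3,1) count=1: revealed 1 new [(3,1)] -> total=1
Click 2 (4,5) count=0: revealed 6 new [(3,4) (3,5) (4,4) (4,5) (5,4) (5,5)] -> total=7
Click 3 (1,1) count=2: revealed 1 new [(1,1)] -> total=8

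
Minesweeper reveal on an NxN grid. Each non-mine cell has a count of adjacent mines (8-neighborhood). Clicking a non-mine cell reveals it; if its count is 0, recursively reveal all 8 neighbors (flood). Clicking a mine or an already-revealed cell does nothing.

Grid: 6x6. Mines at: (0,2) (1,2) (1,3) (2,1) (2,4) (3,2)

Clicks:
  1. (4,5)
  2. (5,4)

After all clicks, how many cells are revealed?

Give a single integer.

Click 1 (4,5) count=0: revealed 17 new [(3,0) (3,1) (3,3) (3,4) (3,5) (4,0) (4,1) (4,2) (4,3) (4,4) (4,5) (5,0) (5,1) (5,2) (5,3) (5,4) (5,5)] -> total=17
Click 2 (5,4) count=0: revealed 0 new [(none)] -> total=17

Answer: 17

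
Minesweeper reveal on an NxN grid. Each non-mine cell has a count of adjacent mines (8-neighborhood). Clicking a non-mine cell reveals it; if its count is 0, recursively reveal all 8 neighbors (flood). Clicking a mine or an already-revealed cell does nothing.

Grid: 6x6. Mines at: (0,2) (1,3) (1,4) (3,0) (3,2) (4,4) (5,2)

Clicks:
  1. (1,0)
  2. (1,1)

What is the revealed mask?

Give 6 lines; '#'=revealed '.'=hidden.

Click 1 (1,0) count=0: revealed 6 new [(0,0) (0,1) (1,0) (1,1) (2,0) (2,1)] -> total=6
Click 2 (1,1) count=1: revealed 0 new [(none)] -> total=6

Answer: ##....
##....
##....
......
......
......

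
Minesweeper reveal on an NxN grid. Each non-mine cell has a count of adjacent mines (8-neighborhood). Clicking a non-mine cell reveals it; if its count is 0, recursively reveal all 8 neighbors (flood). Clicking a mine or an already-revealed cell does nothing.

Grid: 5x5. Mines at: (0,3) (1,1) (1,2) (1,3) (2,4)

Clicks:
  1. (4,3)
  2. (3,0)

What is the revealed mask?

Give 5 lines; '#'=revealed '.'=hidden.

Click 1 (4,3) count=0: revealed 14 new [(2,0) (2,1) (2,2) (2,3) (3,0) (3,1) (3,2) (3,3) (3,4) (4,0) (4,1) (4,2) (4,3) (4,4)] -> total=14
Click 2 (3,0) count=0: revealed 0 new [(none)] -> total=14

Answer: .....
.....
####.
#####
#####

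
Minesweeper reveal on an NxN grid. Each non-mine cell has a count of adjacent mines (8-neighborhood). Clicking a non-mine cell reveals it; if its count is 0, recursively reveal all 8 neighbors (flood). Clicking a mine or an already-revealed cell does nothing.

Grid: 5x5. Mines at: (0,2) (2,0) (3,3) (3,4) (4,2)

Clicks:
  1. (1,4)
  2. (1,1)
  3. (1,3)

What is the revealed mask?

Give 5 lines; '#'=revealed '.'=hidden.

Click 1 (1,4) count=0: revealed 6 new [(0,3) (0,4) (1,3) (1,4) (2,3) (2,4)] -> total=6
Click 2 (1,1) count=2: revealed 1 new [(1,1)] -> total=7
Click 3 (1,3) count=1: revealed 0 new [(none)] -> total=7

Answer: ...##
.#.##
...##
.....
.....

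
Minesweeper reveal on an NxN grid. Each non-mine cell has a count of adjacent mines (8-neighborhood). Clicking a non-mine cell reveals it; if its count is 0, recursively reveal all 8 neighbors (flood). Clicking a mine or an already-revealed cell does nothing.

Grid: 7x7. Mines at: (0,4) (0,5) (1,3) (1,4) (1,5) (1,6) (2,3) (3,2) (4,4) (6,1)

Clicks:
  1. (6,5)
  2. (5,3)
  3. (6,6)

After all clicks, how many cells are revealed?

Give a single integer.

Click 1 (6,5) count=0: revealed 16 new [(2,5) (2,6) (3,5) (3,6) (4,5) (4,6) (5,2) (5,3) (5,4) (5,5) (5,6) (6,2) (6,3) (6,4) (6,5) (6,6)] -> total=16
Click 2 (5,3) count=1: revealed 0 new [(none)] -> total=16
Click 3 (6,6) count=0: revealed 0 new [(none)] -> total=16

Answer: 16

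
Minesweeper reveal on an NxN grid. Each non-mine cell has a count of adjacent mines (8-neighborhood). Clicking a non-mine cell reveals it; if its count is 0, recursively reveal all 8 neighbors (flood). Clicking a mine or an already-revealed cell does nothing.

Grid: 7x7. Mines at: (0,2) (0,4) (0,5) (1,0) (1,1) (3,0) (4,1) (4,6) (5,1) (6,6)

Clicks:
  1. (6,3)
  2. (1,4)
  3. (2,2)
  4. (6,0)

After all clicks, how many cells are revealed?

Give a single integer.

Click 1 (6,3) count=0: revealed 27 new [(1,2) (1,3) (1,4) (1,5) (1,6) (2,2) (2,3) (2,4) (2,5) (2,6) (3,2) (3,3) (3,4) (3,5) (3,6) (4,2) (4,3) (4,4) (4,5) (5,2) (5,3) (5,4) (5,5) (6,2) (6,3) (6,4) (6,5)] -> total=27
Click 2 (1,4) count=2: revealed 0 new [(none)] -> total=27
Click 3 (2,2) count=1: revealed 0 new [(none)] -> total=27
Click 4 (6,0) count=1: revealed 1 new [(6,0)] -> total=28

Answer: 28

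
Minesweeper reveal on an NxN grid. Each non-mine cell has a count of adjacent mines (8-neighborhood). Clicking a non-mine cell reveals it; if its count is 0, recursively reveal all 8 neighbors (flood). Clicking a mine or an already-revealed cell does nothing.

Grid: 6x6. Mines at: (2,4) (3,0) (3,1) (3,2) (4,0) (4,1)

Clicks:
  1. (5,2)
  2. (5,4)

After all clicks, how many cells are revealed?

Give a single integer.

Answer: 11

Derivation:
Click 1 (5,2) count=1: revealed 1 new [(5,2)] -> total=1
Click 2 (5,4) count=0: revealed 10 new [(3,3) (3,4) (3,5) (4,2) (4,3) (4,4) (4,5) (5,3) (5,4) (5,5)] -> total=11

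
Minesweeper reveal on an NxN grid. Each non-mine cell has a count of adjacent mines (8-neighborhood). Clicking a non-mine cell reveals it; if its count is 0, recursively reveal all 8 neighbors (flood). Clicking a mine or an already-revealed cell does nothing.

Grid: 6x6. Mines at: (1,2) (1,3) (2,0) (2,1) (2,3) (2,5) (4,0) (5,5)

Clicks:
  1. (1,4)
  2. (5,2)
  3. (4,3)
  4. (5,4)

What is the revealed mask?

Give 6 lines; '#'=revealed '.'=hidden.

Answer: ......
....#.
......
.####.
.####.
.####.

Derivation:
Click 1 (1,4) count=3: revealed 1 new [(1,4)] -> total=1
Click 2 (5,2) count=0: revealed 12 new [(3,1) (3,2) (3,3) (3,4) (4,1) (4,2) (4,3) (4,4) (5,1) (5,2) (5,3) (5,4)] -> total=13
Click 3 (4,3) count=0: revealed 0 new [(none)] -> total=13
Click 4 (5,4) count=1: revealed 0 new [(none)] -> total=13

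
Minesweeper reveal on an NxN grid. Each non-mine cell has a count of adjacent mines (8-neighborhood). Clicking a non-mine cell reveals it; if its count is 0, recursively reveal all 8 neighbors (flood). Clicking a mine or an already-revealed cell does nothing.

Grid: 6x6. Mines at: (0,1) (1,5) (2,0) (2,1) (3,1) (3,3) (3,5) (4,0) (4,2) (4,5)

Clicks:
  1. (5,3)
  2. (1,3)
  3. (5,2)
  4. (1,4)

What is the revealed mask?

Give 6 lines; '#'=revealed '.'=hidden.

Click 1 (5,3) count=1: revealed 1 new [(5,3)] -> total=1
Click 2 (1,3) count=0: revealed 9 new [(0,2) (0,3) (0,4) (1,2) (1,3) (1,4) (2,2) (2,3) (2,4)] -> total=10
Click 3 (5,2) count=1: revealed 1 new [(5,2)] -> total=11
Click 4 (1,4) count=1: revealed 0 new [(none)] -> total=11

Answer: ..###.
..###.
..###.
......
......
..##..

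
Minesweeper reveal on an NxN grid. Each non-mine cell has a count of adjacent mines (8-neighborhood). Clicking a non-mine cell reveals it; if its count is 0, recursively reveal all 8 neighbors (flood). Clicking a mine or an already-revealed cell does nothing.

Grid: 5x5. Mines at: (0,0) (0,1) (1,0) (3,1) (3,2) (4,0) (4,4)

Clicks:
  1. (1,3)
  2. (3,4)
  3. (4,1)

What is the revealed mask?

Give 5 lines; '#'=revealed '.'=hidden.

Click 1 (1,3) count=0: revealed 11 new [(0,2) (0,3) (0,4) (1,2) (1,3) (1,4) (2,2) (2,3) (2,4) (3,3) (3,4)] -> total=11
Click 2 (3,4) count=1: revealed 0 new [(none)] -> total=11
Click 3 (4,1) count=3: revealed 1 new [(4,1)] -> total=12

Answer: ..###
..###
..###
...##
.#...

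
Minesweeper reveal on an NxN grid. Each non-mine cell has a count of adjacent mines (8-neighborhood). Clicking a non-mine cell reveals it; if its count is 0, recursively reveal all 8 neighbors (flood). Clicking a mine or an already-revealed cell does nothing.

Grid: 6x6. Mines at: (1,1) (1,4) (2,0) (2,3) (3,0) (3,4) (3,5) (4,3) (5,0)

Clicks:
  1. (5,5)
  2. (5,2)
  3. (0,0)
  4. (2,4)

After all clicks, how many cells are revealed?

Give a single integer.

Click 1 (5,5) count=0: revealed 4 new [(4,4) (4,5) (5,4) (5,5)] -> total=4
Click 2 (5,2) count=1: revealed 1 new [(5,2)] -> total=5
Click 3 (0,0) count=1: revealed 1 new [(0,0)] -> total=6
Click 4 (2,4) count=4: revealed 1 new [(2,4)] -> total=7

Answer: 7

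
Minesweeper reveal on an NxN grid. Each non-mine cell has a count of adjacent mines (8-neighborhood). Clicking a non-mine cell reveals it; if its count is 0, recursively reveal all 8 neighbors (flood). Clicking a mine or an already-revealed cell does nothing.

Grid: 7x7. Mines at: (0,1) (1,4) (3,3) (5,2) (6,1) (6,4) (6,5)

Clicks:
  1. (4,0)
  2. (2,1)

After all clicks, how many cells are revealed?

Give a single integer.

Click 1 (4,0) count=0: revealed 14 new [(1,0) (1,1) (1,2) (2,0) (2,1) (2,2) (3,0) (3,1) (3,2) (4,0) (4,1) (4,2) (5,0) (5,1)] -> total=14
Click 2 (2,1) count=0: revealed 0 new [(none)] -> total=14

Answer: 14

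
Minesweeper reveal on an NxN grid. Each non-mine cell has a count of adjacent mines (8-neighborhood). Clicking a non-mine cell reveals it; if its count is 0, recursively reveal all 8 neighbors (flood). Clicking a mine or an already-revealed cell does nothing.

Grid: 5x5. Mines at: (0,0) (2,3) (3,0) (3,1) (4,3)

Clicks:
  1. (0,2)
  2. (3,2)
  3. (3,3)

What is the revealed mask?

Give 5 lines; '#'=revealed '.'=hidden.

Click 1 (0,2) count=0: revealed 8 new [(0,1) (0,2) (0,3) (0,4) (1,1) (1,2) (1,3) (1,4)] -> total=8
Click 2 (3,2) count=3: revealed 1 new [(3,2)] -> total=9
Click 3 (3,3) count=2: revealed 1 new [(3,3)] -> total=10

Answer: .####
.####
.....
..##.
.....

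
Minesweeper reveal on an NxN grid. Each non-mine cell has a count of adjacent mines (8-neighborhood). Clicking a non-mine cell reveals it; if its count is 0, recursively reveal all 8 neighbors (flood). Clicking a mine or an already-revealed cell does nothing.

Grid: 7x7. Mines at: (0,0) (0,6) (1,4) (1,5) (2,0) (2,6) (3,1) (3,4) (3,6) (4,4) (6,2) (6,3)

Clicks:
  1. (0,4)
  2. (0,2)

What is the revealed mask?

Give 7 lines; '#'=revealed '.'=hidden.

Click 1 (0,4) count=2: revealed 1 new [(0,4)] -> total=1
Click 2 (0,2) count=0: revealed 9 new [(0,1) (0,2) (0,3) (1,1) (1,2) (1,3) (2,1) (2,2) (2,3)] -> total=10

Answer: .####..
.###...
.###...
.......
.......
.......
.......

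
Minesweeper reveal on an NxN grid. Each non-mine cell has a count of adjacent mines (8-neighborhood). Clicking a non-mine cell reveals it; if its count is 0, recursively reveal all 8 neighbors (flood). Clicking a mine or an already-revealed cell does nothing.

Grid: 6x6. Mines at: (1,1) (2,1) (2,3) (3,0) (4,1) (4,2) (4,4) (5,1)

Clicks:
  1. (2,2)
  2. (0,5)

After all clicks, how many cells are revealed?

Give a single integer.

Click 1 (2,2) count=3: revealed 1 new [(2,2)] -> total=1
Click 2 (0,5) count=0: revealed 12 new [(0,2) (0,3) (0,4) (0,5) (1,2) (1,3) (1,4) (1,5) (2,4) (2,5) (3,4) (3,5)] -> total=13

Answer: 13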